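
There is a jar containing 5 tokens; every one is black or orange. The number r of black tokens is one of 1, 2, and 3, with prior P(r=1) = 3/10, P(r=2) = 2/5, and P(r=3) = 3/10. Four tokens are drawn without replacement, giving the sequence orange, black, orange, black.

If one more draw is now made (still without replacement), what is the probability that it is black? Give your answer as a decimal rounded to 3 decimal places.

0.429

Under each hypothesis, the probability of the observed sequence is: P(data | r = 1) = (4/5)(1/4)(3/3)(0/2) = 0; P(data | r = 2) = (3/5)(2/4)(2/3)(1/2) = 1/10; P(data | r = 3) = (2/5)(3/4)(1/3)(2/2) = 1/10.
Weighting by the prior gives 3/10 · 0 = 0, 2/5 · 1/10 = 1/25, 3/10 · 1/10 = 3/100; summing to 7/100.
The posterior is then P(r = 1 | data) = 0, P(r = 2 | data) = 4/7, P(r = 3 | data) = 3/7.
So P(black next | data) = Σ P(black next | H) P(H | data) = (0)(4/7) + (1)(3/7) = 3/7.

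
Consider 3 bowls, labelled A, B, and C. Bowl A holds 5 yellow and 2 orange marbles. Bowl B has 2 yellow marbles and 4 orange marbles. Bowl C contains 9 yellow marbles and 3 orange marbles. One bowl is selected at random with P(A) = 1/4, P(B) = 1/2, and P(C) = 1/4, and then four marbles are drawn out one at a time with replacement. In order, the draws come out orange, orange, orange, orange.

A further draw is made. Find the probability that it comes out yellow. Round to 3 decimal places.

For each hypothesis, P(data | H) works out to: P(data | bowl A) = (2/7)(2/7)(2/7)(2/7) = 0.0066639; P(data | bowl B) = (4/6)(4/6)(4/6)(4/6) = 0.19753; P(data | bowl C) = (3/12)(3/12)(3/12)(3/12) = 0.0039062.
Multiplying each by its prior: 1/4 · 0.0066639 = 0.001666, 1/2 · 0.19753 = 0.098765, 1/4 · 0.0039062 = 0.00097656; these sum to 0.10141.
The posterior is then P(bowl A | data) = 0.016428, P(bowl B | data) = 0.97394, P(bowl C | data) = 0.00963.
So P(yellow next | data) = Σ P(yellow next | H) P(H | data) = (5/7)(0.016428) + (1/3)(0.97394) + (3/4)(0.00963) = 0.3436.

0.344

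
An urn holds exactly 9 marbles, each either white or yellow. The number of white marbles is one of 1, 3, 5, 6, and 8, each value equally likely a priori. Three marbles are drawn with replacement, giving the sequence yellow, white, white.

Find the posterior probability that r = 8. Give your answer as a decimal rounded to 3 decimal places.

Compute the likelihood of the observed sequence for each case: P(data | r = 1) = (8/9)(1/9)(1/9) = 0.010974; P(data | r = 3) = (6/9)(3/9)(3/9) = 0.074074; P(data | r = 5) = (4/9)(5/9)(5/9) = 0.13717; P(data | r = 6) = (3/9)(6/9)(6/9) = 0.14815; P(data | r = 8) = (1/9)(8/9)(8/9) = 0.087791.
Weighting by the prior gives 1/5 · 0.010974 = 0.0021948, 1/5 · 0.074074 = 0.014815, 1/5 · 0.13717 = 0.027435, 1/5 · 0.14815 = 0.02963, 1/5 · 0.087791 = 0.017558; summing to 0.091632.
Therefore the posterior P(r = 8 | data) = (0.017558) / (0.091632) = 0.19162.

0.192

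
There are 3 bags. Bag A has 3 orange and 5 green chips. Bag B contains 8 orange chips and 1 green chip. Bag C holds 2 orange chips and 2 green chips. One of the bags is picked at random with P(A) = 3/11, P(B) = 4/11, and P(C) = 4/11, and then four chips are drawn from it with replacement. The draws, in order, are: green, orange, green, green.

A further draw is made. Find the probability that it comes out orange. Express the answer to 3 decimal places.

0.439

Compute the likelihood of the observed sequence for each case: P(data | bag A) = (5/8)(3/8)(5/8)(5/8) = 0.091553; P(data | bag B) = (1/9)(8/9)(1/9)(1/9) = 0.0012193; P(data | bag C) = (2/4)(2/4)(2/4)(2/4) = 0.0625.
The prior-weighted likelihoods are 3/11 · 0.091553 = 0.024969, 4/11 · 0.0012193 = 0.00044339, 4/11 · 0.0625 = 0.022727; summing to 0.04814.
Dividing through by the total gives posterior P(bag A | data) = 0.51868, P(bag B | data) = 0.0092105, P(bag C | data) = 0.47211.
So P(orange next | data) = Σ P(orange next | H) P(H | data) = (3/8)(0.51868) + (8/9)(0.0092105) + (1/2)(0.47211) = 0.43875.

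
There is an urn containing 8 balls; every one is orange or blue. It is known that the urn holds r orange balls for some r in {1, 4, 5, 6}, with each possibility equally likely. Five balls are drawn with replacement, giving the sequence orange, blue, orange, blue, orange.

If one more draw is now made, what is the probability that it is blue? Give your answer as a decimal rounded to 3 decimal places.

Under each hypothesis, the probability of the observed sequence is: P(data | r = 1) = (1/8)(7/8)(1/8)(7/8)(1/8) = 0.0014954; P(data | r = 4) = (4/8)(4/8)(4/8)(4/8)(4/8) = 0.03125; P(data | r = 5) = (5/8)(3/8)(5/8)(3/8)(5/8) = 0.034332; P(data | r = 6) = (6/8)(2/8)(6/8)(2/8)(6/8) = 0.026367.
The prior-weighted likelihoods are 1/4 · 0.0014954 = 0.00037384, 1/4 · 0.03125 = 0.0078125, 1/4 · 0.034332 = 0.0085831, 1/4 · 0.026367 = 0.0065918; these sum to 0.023361.
The posterior is then P(r = 1 | data) = 0.016003, P(r = 4 | data) = 0.33442, P(r = 5 | data) = 0.36741, P(r = 6 | data) = 0.28217.
So P(blue next | data) = Σ P(blue next | H) P(H | data) = (7/8)(0.016003) + (1/2)(0.33442) + (3/8)(0.36741) + (1/4)(0.28217) = 0.38953.

0.390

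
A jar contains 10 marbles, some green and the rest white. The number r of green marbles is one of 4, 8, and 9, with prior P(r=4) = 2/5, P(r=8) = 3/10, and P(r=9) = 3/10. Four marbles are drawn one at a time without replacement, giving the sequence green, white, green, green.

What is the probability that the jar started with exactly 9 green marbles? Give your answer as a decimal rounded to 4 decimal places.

Compute the likelihood of the observed sequence for each case: P(data | r = 4) = (4/10)(6/9)(3/8)(2/7) = 1/35; P(data | r = 8) = (8/10)(2/9)(7/8)(6/7) = 2/15; P(data | r = 9) = (9/10)(1/9)(8/8)(7/7) = 1/10.
The prior-weighted likelihoods are 2/5 · 1/35 = 2/175, 3/10 · 2/15 = 1/25, 3/10 · 1/10 = 3/100; with total 57/700.
Therefore the posterior P(r = 9 | data) = (3/100) / (57/700) = 7/19.

0.3684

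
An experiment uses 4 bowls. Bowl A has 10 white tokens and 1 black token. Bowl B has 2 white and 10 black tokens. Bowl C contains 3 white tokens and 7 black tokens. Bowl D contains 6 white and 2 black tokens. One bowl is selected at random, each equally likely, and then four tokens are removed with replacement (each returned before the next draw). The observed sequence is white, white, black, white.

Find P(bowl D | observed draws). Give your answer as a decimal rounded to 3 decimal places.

0.537

Under each hypothesis, the probability of the observed sequence is: P(data | bowl A) = (10/11)(10/11)(1/11)(10/11) = 0.068301; P(data | bowl B) = (2/12)(2/12)(10/12)(2/12) = 0.003858; P(data | bowl C) = (3/10)(3/10)(7/10)(3/10) = 0.0189; P(data | bowl D) = (6/8)(6/8)(2/8)(6/8) = 0.10547.
Weighting by the prior gives 1/4 · 0.068301 = 0.017075, 1/4 · 0.003858 = 0.00096451, 1/4 · 0.0189 = 0.004725, 1/4 · 0.10547 = 0.026367; these sum to 0.049132.
Therefore the posterior P(bowl D | data) = (0.026367) / (0.049132) = 0.53666.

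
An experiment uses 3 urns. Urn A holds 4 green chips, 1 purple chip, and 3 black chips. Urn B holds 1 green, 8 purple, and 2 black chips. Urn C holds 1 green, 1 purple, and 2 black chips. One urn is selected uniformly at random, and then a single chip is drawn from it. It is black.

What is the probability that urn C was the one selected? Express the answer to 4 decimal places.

The likelihood of this draw under each hypothesis: P(data | urn A) = (3/8) = 3/8; P(data | urn B) = (2/11) = 2/11; P(data | urn C) = (2/4) = 1/2.
The prior-weighted likelihoods are 1/3 · 3/8 = 1/8, 1/3 · 2/11 = 2/33, 1/3 · 1/2 = 1/6; these sum to 31/88.
So P(urn C | data) = (1/6) / (31/88) = 44/93.

0.4731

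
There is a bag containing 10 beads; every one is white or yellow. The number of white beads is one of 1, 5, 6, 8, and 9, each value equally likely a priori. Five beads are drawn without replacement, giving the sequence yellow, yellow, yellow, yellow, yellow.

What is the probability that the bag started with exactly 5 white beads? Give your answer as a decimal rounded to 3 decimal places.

0.008

The likelihood of the observed sequence under each hypothesis: P(data | r = 1) = (9/10)(8/9)(7/8)(6/7)(5/6) = 0.5; P(data | r = 5) = (5/10)(4/9)(3/8)(2/7)(1/6) = 0.0039683; P(data | r = 6) = (4/10)(3/9)(2/8)(1/7)(0/6) = 0; P(data | r = 8) = (2/10)(1/9)(0/8) = 0; P(data | r = 9) = (1/10)(0/9) = 0.
Weighting by the prior gives 1/5 · 0.5 = 0.1, 1/5 · 0.0039683 = 0.00079365, 1/5 · 0 = 0, 1/5 · 0 = 0, 1/5 · 0 = 0; summing to 0.10079.
Hence P(r = 5 | data) = (0.00079365) / (0.10079) = 0.007874.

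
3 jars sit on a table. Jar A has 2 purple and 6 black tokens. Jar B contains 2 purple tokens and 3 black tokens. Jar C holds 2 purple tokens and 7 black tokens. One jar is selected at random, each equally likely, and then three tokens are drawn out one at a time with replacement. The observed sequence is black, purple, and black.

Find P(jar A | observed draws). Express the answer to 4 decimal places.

0.3356

Under each hypothesis, the probability of the observed sequence is: P(data | jar A) = (6/8)(2/8)(6/8) = 0.14062; P(data | jar B) = (3/5)(2/5)(3/5) = 0.144; P(data | jar C) = (7/9)(2/9)(7/9) = 0.13443.
Weighting by the prior gives 1/3 · 0.14062 = 0.046875, 1/3 · 0.144 = 0.048, 1/3 · 0.13443 = 0.04481; with total 0.13969.
So P(jar A | data) = (0.046875) / (0.13969) = 0.33558.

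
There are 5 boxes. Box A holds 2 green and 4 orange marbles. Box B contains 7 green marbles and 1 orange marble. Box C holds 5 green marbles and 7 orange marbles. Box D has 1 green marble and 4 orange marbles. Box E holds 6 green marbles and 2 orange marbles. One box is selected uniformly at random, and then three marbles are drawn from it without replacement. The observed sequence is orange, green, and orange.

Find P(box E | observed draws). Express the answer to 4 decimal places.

0.0600

For each hypothesis, P(data | H) works out to: P(data | box A) = (4/6)(2/5)(3/4) = 0.2; P(data | box B) = (1/8)(7/7)(0/6) = 0; P(data | box C) = (7/12)(5/11)(6/10) = 0.15909; P(data | box D) = (4/5)(1/4)(3/3) = 0.2; P(data | box E) = (2/8)(6/7)(1/6) = 0.035714.
The prior-weighted likelihoods are 1/5 · 0.2 = 0.04, 1/5 · 0 = 0, 1/5 · 0.15909 = 0.031818, 1/5 · 0.2 = 0.04, 1/5 · 0.035714 = 0.0071429; these sum to 0.11896.
Hence P(box E | data) = (0.0071429) / (0.11896) = 0.060044.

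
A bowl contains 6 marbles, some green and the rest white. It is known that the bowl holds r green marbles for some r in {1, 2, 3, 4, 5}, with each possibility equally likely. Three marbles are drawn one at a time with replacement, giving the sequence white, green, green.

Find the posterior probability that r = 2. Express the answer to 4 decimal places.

0.1524

For each hypothesis, P(data | H) works out to: P(data | r = 1) = (5/6)(1/6)(1/6) = 5/216; P(data | r = 2) = (4/6)(2/6)(2/6) = 2/27; P(data | r = 3) = (3/6)(3/6)(3/6) = 1/8; P(data | r = 4) = (2/6)(4/6)(4/6) = 4/27; P(data | r = 5) = (1/6)(5/6)(5/6) = 25/216.
The prior-weighted likelihoods are 1/5 · 5/216 = 1/216, 1/5 · 2/27 = 2/135, 1/5 · 1/8 = 1/40, 1/5 · 4/27 = 4/135, 1/5 · 25/216 = 5/216; summing to 7/72.
Hence P(r = 2 | data) = (2/135) / (7/72) = 16/105.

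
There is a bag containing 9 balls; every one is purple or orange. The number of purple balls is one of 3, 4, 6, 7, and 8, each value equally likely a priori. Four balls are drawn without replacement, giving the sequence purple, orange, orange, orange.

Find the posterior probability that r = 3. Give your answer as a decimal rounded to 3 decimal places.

0.566

For each hypothesis, P(data | H) works out to: P(data | r = 3) = (3/9)(6/8)(5/7)(4/6) = 0.11905; P(data | r = 4) = (4/9)(5/8)(4/7)(3/6) = 0.079365; P(data | r = 6) = (6/9)(3/8)(2/7)(1/6) = 0.011905; P(data | r = 7) = (7/9)(2/8)(1/7)(0/6) = 0; P(data | r = 8) = (8/9)(1/8)(0/7) = 0.
Weighting by the prior gives 1/5 · 0.11905 = 0.02381, 1/5 · 0.079365 = 0.015873, 1/5 · 0.011905 = 0.002381, 1/5 · 0 = 0, 1/5 · 0 = 0; summing to 0.042063.
Hence P(r = 3 | data) = (0.02381) / (0.042063) = 0.56604.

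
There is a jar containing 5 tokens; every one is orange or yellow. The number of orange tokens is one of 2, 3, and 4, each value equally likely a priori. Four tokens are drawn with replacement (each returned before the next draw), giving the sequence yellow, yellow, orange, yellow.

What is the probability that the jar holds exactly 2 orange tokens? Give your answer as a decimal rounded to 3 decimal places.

0.659

Under each hypothesis, the probability of the observed sequence is: P(data | r = 2) = (3/5)(3/5)(2/5)(3/5) = 0.0864; P(data | r = 3) = (2/5)(2/5)(3/5)(2/5) = 0.0384; P(data | r = 4) = (1/5)(1/5)(4/5)(1/5) = 0.0064.
The prior-weighted likelihoods are 1/3 · 0.0864 = 0.0288, 1/3 · 0.0384 = 0.0128, 1/3 · 0.0064 = 0.0021333; these sum to 0.043733.
Therefore the posterior P(r = 2 | data) = (0.0288) / (0.043733) = 0.65854.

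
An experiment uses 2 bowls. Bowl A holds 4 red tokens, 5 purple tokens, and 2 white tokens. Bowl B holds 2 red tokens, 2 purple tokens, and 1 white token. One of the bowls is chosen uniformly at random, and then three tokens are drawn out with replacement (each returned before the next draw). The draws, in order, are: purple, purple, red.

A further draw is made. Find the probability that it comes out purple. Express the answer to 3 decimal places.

0.429

Under each hypothesis, the probability of the observed sequence is: P(data | bowl A) = (5/11)(5/11)(4/11) = 0.075131; P(data | bowl B) = (2/5)(2/5)(2/5) = 0.064.
Weighting by the prior gives 1/2 · 0.075131 = 0.037566, 1/2 · 0.064 = 0.032; with total 0.069566.
Normalising, the posterior is P(bowl A | data) = 0.54, P(bowl B | data) = 0.46.
So P(purple next | data) = Σ P(purple next | H) P(H | data) = (5/11)(0.54) + (2/5)(0.46) = 0.42945.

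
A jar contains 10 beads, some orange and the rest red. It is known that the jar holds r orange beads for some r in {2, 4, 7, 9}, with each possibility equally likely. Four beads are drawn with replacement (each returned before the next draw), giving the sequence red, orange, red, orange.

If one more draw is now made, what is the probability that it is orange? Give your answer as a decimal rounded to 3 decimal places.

0.490

Under each hypothesis, the probability of the observed sequence is: P(data | r = 2) = (8/10)(2/10)(8/10)(2/10) = 0.0256; P(data | r = 4) = (6/10)(4/10)(6/10)(4/10) = 0.0576; P(data | r = 7) = (3/10)(7/10)(3/10)(7/10) = 0.0441; P(data | r = 9) = (1/10)(9/10)(1/10)(9/10) = 0.0081.
The prior-weighted likelihoods are 1/4 · 0.0256 = 0.0064, 1/4 · 0.0576 = 0.0144, 1/4 · 0.0441 = 0.011025, 1/4 · 0.0081 = 0.002025; summing to 0.03385.
Dividing through by the total gives posterior P(r = 2 | data) = 0.18907, P(r = 4 | data) = 0.42541, P(r = 7 | data) = 0.3257, P(r = 9 | data) = 0.059823.
Averaging over the posterior, P(orange next | data) = (1/5)(0.18907) + (2/5)(0.42541) + (7/10)(0.3257) + (9/10)(0.059823) = 0.48981.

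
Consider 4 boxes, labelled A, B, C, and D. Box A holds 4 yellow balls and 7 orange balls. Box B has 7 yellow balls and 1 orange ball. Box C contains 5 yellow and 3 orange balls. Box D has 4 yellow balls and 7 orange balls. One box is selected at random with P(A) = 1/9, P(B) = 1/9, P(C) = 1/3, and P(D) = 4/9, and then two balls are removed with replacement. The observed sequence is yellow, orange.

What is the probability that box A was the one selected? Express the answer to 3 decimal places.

The likelihood of the observed sequence under each hypothesis: P(data | box A) = (4/11)(7/11) = 0.2314; P(data | box B) = (7/8)(1/8) = 0.10938; P(data | box C) = (5/8)(3/8) = 0.23438; P(data | box D) = (4/11)(7/11) = 0.2314.
Multiplying each by its prior: 1/9 · 0.2314 = 0.025712, 1/9 · 0.10938 = 0.012153, 1/3 · 0.23438 = 0.078125, 4/9 · 0.2314 = 0.10285; these sum to 0.21884.
Therefore the posterior P(box A | data) = (0.025712) / (0.21884) = 0.11749.

0.117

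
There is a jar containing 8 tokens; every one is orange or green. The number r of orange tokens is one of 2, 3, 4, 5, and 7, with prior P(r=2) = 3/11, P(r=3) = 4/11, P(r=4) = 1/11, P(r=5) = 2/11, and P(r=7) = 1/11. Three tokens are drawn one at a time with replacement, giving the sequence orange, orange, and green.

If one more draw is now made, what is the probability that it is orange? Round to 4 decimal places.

0.4934

The likelihood of the observed sequence under each hypothesis: P(data | r = 2) = (2/8)(2/8)(6/8) = 0.046875; P(data | r = 3) = (3/8)(3/8)(5/8) = 0.087891; P(data | r = 4) = (4/8)(4/8)(4/8) = 0.125; P(data | r = 5) = (5/8)(5/8)(3/8) = 0.14648; P(data | r = 7) = (7/8)(7/8)(1/8) = 0.095703.
The prior-weighted likelihoods are 3/11 · 0.046875 = 0.012784, 4/11 · 0.087891 = 0.03196, 1/11 · 0.125 = 0.011364, 2/11 · 0.14648 = 0.026634, 1/11 · 0.095703 = 0.0087003; these sum to 0.091442.
The posterior is then P(r = 2 | data) = 0.13981, P(r = 3 | data) = 0.34951, P(r = 4 | data) = 0.12427, P(r = 5 | data) = 0.29126, P(r = 7 | data) = 0.095146.
Averaging over the posterior, P(orange next | data) = (1/4)(0.13981) + (3/8)(0.34951) + (1/2)(0.12427) + (5/8)(0.29126) + (7/8)(0.095146) = 0.49345.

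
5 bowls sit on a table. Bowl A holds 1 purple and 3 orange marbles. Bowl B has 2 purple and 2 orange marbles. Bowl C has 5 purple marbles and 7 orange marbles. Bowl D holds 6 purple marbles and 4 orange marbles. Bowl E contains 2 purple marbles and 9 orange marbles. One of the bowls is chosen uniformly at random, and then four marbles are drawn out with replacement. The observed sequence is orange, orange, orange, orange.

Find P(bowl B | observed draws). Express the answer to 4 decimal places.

0.0645

Compute the likelihood of the observed sequence for each case: P(data | bowl A) = (3/4)(3/4)(3/4)(3/4) = 0.31641; P(data | bowl B) = (2/4)(2/4)(2/4)(2/4) = 0.0625; P(data | bowl C) = (7/12)(7/12)(7/12)(7/12) = 0.11579; P(data | bowl D) = (4/10)(4/10)(4/10)(4/10) = 0.0256; P(data | bowl E) = (9/11)(9/11)(9/11)(9/11) = 0.44813.
The prior-weighted likelihoods are 1/5 · 0.31641 = 0.063281, 1/5 · 0.0625 = 0.0125, 1/5 · 0.11579 = 0.023158, 1/5 · 0.0256 = 0.00512, 1/5 · 0.44813 = 0.089625; these sum to 0.19368.
Therefore the posterior P(bowl B | data) = (0.0125) / (0.19368) = 0.064538.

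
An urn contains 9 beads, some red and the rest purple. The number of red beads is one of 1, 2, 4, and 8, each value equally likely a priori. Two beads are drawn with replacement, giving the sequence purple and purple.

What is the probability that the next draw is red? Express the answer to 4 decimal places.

0.2158

For each hypothesis, P(data | H) works out to: P(data | r = 1) = (8/9)(8/9) = 64/81; P(data | r = 2) = (7/9)(7/9) = 49/81; P(data | r = 4) = (5/9)(5/9) = 25/81; P(data | r = 8) = (1/9)(1/9) = 1/81.
Multiplying each by its prior: 1/4 · 64/81 = 16/81, 1/4 · 49/81 = 49/324, 1/4 · 25/81 = 25/324, 1/4 · 1/81 = 1/324; summing to 139/324.
The posterior is then P(r = 1 | data) = 64/139, P(r = 2 | data) = 49/139, P(r = 4 | data) = 25/139, P(r = 8 | data) = 1/139.
The predictive probability is P(red next | data) = (1/9)(64/139) + (2/9)(49/139) + (4/9)(25/139) + (8/9)(1/139) = 30/139.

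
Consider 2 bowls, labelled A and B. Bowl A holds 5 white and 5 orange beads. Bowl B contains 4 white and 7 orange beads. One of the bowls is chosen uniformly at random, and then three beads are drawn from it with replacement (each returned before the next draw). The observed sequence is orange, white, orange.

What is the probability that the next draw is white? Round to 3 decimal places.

0.426

Under each hypothesis, the probability of the observed sequence is: P(data | bowl A) = (5/10)(5/10)(5/10) = 0.125; P(data | bowl B) = (7/11)(4/11)(7/11) = 0.14726.
The prior-weighted likelihoods are 1/2 · 0.125 = 0.0625, 1/2 · 0.14726 = 0.073629; with total 0.13613.
The posterior is then P(bowl A | data) = 0.45912, P(bowl B | data) = 0.54088.
The predictive probability is P(white next | data) = (1/2)(0.45912) + (4/11)(0.54088) = 0.42624.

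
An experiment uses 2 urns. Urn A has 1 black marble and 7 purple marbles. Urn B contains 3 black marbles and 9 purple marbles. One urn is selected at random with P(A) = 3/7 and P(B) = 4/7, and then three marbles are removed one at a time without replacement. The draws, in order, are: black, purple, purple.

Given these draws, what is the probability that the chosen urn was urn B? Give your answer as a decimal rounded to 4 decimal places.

For each hypothesis, P(data | H) works out to: P(data | urn A) = (1/8)(7/7)(6/6) = 0.125; P(data | urn B) = (3/12)(9/11)(8/10) = 0.16364.
The prior-weighted likelihoods are 3/7 · 0.125 = 0.053571, 4/7 · 0.16364 = 0.093506; with total 0.14708.
By Bayes' rule, P(urn B | data) = (0.093506) / (0.14708) = 0.63576.

0.6358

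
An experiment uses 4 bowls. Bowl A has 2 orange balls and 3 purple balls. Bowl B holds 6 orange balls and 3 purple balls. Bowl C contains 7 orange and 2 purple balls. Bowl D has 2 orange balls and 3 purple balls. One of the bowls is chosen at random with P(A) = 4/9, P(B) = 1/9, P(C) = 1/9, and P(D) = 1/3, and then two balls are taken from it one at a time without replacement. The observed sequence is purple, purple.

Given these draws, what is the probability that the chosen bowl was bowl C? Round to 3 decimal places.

Compute the likelihood of the observed sequence for each case: P(data | bowl A) = (3/5)(2/4) = 3/10; P(data | bowl B) = (3/9)(2/8) = 1/12; P(data | bowl C) = (2/9)(1/8) = 1/36; P(data | bowl D) = (3/5)(2/4) = 3/10.
Weighting by the prior gives 4/9 · 3/10 = 2/15, 1/9 · 1/12 = 1/108, 1/9 · 1/36 = 1/324, 1/3 · 3/10 = 1/10; these sum to 199/810.
Hence P(bowl C | data) = (1/324) / (199/810) = 5/398.

0.013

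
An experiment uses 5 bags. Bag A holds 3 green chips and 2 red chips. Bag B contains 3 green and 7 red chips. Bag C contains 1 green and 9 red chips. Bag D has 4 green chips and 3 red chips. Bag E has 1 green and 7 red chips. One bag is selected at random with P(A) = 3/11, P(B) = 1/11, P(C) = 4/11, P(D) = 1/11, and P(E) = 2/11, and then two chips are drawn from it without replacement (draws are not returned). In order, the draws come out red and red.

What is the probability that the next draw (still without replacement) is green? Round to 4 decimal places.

0.2209

The likelihood of the observed sequence under each hypothesis: P(data | bag A) = (2/5)(1/4) = 0.1; P(data | bag B) = (7/10)(6/9) = 0.46667; P(data | bag C) = (9/10)(8/9) = 0.8; P(data | bag D) = (3/7)(2/6) = 0.14286; P(data | bag E) = (7/8)(6/7) = 0.75.
Multiplying each by its prior: 3/11 · 0.1 = 0.027273, 1/11 · 0.46667 = 0.042424, 4/11 · 0.8 = 0.29091, 1/11 · 0.14286 = 0.012987, 2/11 · 0.75 = 0.13636; with total 0.50996.
Dividing through by the total gives posterior P(bag A | data) = 0.05348, P(bag B | data) = 0.083192, P(bag C | data) = 0.57046, P(bag D | data) = 0.025467, P(bag E | data) = 0.2674.
The predictive probability is P(green next | data) = (1)(0.05348) + (3/8)(0.083192) + (1/8)(0.57046) + (4/5)(0.025467) + (1/6)(0.2674) = 0.22093.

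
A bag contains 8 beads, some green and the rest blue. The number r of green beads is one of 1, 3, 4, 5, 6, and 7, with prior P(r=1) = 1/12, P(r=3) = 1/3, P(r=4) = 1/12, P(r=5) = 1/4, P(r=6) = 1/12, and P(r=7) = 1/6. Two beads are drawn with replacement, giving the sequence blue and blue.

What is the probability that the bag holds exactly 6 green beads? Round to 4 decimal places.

Under each hypothesis, the probability of the observed sequence is: P(data | r = 1) = (7/8)(7/8) = 49/64; P(data | r = 3) = (5/8)(5/8) = 25/64; P(data | r = 4) = (4/8)(4/8) = 1/4; P(data | r = 5) = (3/8)(3/8) = 9/64; P(data | r = 6) = (2/8)(2/8) = 1/16; P(data | r = 7) = (1/8)(1/8) = 1/64.
The prior-weighted likelihoods are 1/12 · 49/64 = 49/768, 1/3 · 25/64 = 25/192, 1/12 · 1/4 = 1/48, 1/4 · 9/64 = 9/256, 1/12 · 1/16 = 1/192, 1/6 · 1/64 = 1/384; these sum to 33/128.
By Bayes' rule, P(r = 6 | data) = (1/192) / (33/128) = 2/99.

0.0202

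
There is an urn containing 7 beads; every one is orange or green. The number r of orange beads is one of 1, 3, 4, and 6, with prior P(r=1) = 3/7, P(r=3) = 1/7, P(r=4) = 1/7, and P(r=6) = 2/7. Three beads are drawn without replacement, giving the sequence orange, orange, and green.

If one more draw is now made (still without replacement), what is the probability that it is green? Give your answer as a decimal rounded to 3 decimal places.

0.300

Compute the likelihood of the observed sequence for each case: P(data | r = 1) = (1/7)(0/6) = 0; P(data | r = 3) = (3/7)(2/6)(4/5) = 4/35; P(data | r = 4) = (4/7)(3/6)(3/5) = 6/35; P(data | r = 6) = (6/7)(5/6)(1/5) = 1/7.
The prior-weighted likelihoods are 3/7 · 0 = 0, 1/7 · 4/35 = 4/245, 1/7 · 6/35 = 6/245, 2/7 · 1/7 = 2/49; with total 4/49.
Dividing through by the total gives posterior P(r = 1 | data) = 0, P(r = 3 | data) = 1/5, P(r = 4 | data) = 3/10, P(r = 6 | data) = 1/2.
The predictive probability is P(green next | data) = (3/4)(1/5) + (1/2)(3/10) + (0)(1/2) = 3/10.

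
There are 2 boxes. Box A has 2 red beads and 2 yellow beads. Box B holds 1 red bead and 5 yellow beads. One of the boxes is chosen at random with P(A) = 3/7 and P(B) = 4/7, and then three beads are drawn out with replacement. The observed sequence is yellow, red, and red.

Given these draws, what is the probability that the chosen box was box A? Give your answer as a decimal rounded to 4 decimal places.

0.8020

For each hypothesis, P(data | H) works out to: P(data | box A) = (2/4)(2/4)(2/4) = 0.125; P(data | box B) = (5/6)(1/6)(1/6) = 0.023148.
The prior-weighted likelihoods are 3/7 · 0.125 = 0.053571, 4/7 · 0.023148 = 0.013228; summing to 0.066799.
By Bayes' rule, P(box A | data) = (0.053571) / (0.066799) = 0.80198.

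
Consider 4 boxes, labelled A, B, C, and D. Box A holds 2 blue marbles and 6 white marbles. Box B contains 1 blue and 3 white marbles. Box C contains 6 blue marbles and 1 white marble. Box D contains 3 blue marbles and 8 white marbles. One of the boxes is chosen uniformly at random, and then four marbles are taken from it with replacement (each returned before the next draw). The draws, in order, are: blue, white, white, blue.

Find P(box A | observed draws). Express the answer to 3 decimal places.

0.282

Compute the likelihood of the observed sequence for each case: P(data | box A) = (2/8)(6/8)(6/8)(2/8) = 0.035156; P(data | box B) = (1/4)(3/4)(3/4)(1/4) = 0.035156; P(data | box C) = (6/7)(1/7)(1/7)(6/7) = 0.014994; P(data | box D) = (3/11)(8/11)(8/11)(3/11) = 0.039342.
Multiplying each by its prior: 1/4 · 0.035156 = 0.0087891, 1/4 · 0.035156 = 0.0087891, 1/4 · 0.014994 = 0.0037484, 1/4 · 0.039342 = 0.0098354; these sum to 0.031162.
Therefore the posterior P(box A | data) = (0.0087891) / (0.031162) = 0.28204.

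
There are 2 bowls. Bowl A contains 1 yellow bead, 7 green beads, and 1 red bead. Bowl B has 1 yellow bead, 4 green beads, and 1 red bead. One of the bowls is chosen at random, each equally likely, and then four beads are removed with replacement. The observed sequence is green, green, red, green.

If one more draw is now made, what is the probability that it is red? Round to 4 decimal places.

For each hypothesis, P(data | H) works out to: P(data | bowl A) = (7/9)(7/9)(1/9)(7/9) = 0.052279; P(data | bowl B) = (4/6)(4/6)(1/6)(4/6) = 0.049383.
Multiplying each by its prior: 1/2 · 0.052279 = 0.026139, 1/2 · 0.049383 = 0.024691; these sum to 0.050831.
Normalising, the posterior is P(bowl A | data) = 0.51424, P(bowl B | data) = 0.48576.
Averaging over the posterior, P(red next | data) = (1/9)(0.51424) + (1/6)(0.48576) = 0.1381.

0.1381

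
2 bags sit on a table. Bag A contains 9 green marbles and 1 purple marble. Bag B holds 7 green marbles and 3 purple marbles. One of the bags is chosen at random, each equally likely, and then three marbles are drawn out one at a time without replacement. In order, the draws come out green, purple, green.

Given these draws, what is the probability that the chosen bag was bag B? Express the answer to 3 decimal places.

0.636

For each hypothesis, P(data | H) works out to: P(data | bag A) = (9/10)(1/9)(8/8) = 1/10; P(data | bag B) = (7/10)(3/9)(6/8) = 7/40.
Multiplying each by its prior: 1/2 · 1/10 = 1/20, 1/2 · 7/40 = 7/80; these sum to 11/80.
Hence P(bag B | data) = (7/80) / (11/80) = 7/11.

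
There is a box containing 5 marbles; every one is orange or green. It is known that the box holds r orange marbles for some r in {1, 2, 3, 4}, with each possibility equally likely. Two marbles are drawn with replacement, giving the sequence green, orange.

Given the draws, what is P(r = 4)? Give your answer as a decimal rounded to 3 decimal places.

0.200

For each hypothesis, P(data | H) works out to: P(data | r = 1) = (4/5)(1/5) = 4/25; P(data | r = 2) = (3/5)(2/5) = 6/25; P(data | r = 3) = (2/5)(3/5) = 6/25; P(data | r = 4) = (1/5)(4/5) = 4/25.
The prior-weighted likelihoods are 1/4 · 4/25 = 1/25, 1/4 · 6/25 = 3/50, 1/4 · 6/25 = 3/50, 1/4 · 4/25 = 1/25; with total 1/5.
Hence P(r = 4 | data) = (1/25) / (1/5) = 1/5.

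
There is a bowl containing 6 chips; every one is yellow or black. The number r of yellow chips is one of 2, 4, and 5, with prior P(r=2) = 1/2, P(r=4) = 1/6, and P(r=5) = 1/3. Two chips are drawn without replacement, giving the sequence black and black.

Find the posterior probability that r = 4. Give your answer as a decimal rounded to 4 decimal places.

The likelihood of the observed sequence under each hypothesis: P(data | r = 2) = (4/6)(3/5) = 2/5; P(data | r = 4) = (2/6)(1/5) = 1/15; P(data | r = 5) = (1/6)(0/5) = 0.
Weighting by the prior gives 1/2 · 2/5 = 1/5, 1/6 · 1/15 = 1/90, 1/3 · 0 = 0; summing to 19/90.
Hence P(r = 4 | data) = (1/90) / (19/90) = 1/19.

0.0526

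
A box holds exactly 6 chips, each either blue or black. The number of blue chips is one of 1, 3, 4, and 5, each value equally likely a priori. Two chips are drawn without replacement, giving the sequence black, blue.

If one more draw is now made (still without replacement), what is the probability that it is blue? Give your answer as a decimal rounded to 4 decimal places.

Under each hypothesis, the probability of the observed sequence is: P(data | r = 1) = (5/6)(1/5) = 1/6; P(data | r = 3) = (3/6)(3/5) = 3/10; P(data | r = 4) = (2/6)(4/5) = 4/15; P(data | r = 5) = (1/6)(5/5) = 1/6.
The prior-weighted likelihoods are 1/4 · 1/6 = 1/24, 1/4 · 3/10 = 3/40, 1/4 · 4/15 = 1/15, 1/4 · 1/6 = 1/24; these sum to 9/40.
Normalising, the posterior is P(r = 1 | data) = 5/27, P(r = 3 | data) = 1/3, P(r = 4 | data) = 8/27, P(r = 5 | data) = 5/27.
So P(blue next | data) = Σ P(blue next | H) P(H | data) = (0)(5/27) + (1/2)(1/3) + (3/4)(8/27) + (1)(5/27) = 31/54.

0.5741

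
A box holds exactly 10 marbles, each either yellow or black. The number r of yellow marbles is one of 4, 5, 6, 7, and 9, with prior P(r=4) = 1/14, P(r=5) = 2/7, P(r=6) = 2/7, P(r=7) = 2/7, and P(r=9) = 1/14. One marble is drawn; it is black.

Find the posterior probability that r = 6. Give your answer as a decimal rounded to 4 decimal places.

0.2909

For each hypothesis, P(data | H) works out to: P(data | r = 4) = (6/10) = 3/5; P(data | r = 5) = (5/10) = 1/2; P(data | r = 6) = (4/10) = 2/5; P(data | r = 7) = (3/10) = 3/10; P(data | r = 9) = (1/10) = 1/10.
Multiplying each by its prior: 1/14 · 3/5 = 3/70, 2/7 · 1/2 = 1/7, 2/7 · 2/5 = 4/35, 2/7 · 3/10 = 3/35, 1/14 · 1/10 = 1/140; these sum to 11/28.
Therefore the posterior P(r = 6 | data) = (4/35) / (11/28) = 16/55.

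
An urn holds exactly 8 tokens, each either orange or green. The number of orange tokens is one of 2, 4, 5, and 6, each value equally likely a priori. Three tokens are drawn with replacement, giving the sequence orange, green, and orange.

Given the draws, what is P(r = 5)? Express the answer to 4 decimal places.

Compute the likelihood of the observed sequence for each case: P(data | r = 2) = (2/8)(6/8)(2/8) = 0.046875; P(data | r = 4) = (4/8)(4/8)(4/8) = 0.125; P(data | r = 5) = (5/8)(3/8)(5/8) = 0.14648; P(data | r = 6) = (6/8)(2/8)(6/8) = 0.14062.
The prior-weighted likelihoods are 1/4 · 0.046875 = 0.011719, 1/4 · 0.125 = 0.03125, 1/4 · 0.14648 = 0.036621, 1/4 · 0.14062 = 0.035156; with total 0.11475.
So P(r = 5 | data) = (0.036621) / (0.11475) = 0.31915.

0.3191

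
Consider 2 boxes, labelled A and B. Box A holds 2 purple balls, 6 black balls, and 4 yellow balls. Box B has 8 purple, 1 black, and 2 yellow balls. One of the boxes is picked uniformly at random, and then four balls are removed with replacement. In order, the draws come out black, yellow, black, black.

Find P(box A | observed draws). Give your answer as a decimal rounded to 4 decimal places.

0.9967

For each hypothesis, P(data | H) works out to: P(data | box A) = (6/12)(4/12)(6/12)(6/12) = 0.041667; P(data | box B) = (1/11)(2/11)(1/11)(1/11) = 0.0001366.
The prior-weighted likelihoods are 1/2 · 0.041667 = 0.020833, 1/2 · 0.0001366 = 6.8301e-05; summing to 0.020902.
So P(box A | data) = (0.020833) / (0.020902) = 0.99673.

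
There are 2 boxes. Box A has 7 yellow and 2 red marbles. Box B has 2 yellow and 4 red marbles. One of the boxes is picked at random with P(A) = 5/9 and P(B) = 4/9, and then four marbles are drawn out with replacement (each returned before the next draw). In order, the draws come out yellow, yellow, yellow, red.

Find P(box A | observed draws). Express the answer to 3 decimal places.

0.841

For each hypothesis, P(data | H) works out to: P(data | box A) = (7/9)(7/9)(7/9)(2/9) = 0.10456; P(data | box B) = (2/6)(2/6)(2/6)(4/6) = 0.024691.
Multiplying each by its prior: 5/9 · 0.10456 = 0.058087, 4/9 · 0.024691 = 0.010974; summing to 0.069061.
Therefore the posterior P(box A | data) = (0.058087) / (0.069061) = 0.8411.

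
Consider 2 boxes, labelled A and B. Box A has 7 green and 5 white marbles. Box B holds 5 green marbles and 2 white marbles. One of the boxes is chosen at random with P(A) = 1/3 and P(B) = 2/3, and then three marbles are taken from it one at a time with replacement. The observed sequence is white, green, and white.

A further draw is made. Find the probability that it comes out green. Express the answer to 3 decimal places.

0.653

Compute the likelihood of the observed sequence for each case: P(data | box A) = (5/12)(7/12)(5/12) = 0.10127; P(data | box B) = (2/7)(5/7)(2/7) = 0.058309.
Multiplying each by its prior: 1/3 · 0.10127 = 0.033758, 2/3 · 0.058309 = 0.038873; these sum to 0.07263.
Dividing through by the total gives posterior P(box A | data) = 0.46479, P(box B | data) = 0.53521.
So P(green next | data) = Σ P(green next | H) P(H | data) = (7/12)(0.46479) + (5/7)(0.53521) = 0.65342.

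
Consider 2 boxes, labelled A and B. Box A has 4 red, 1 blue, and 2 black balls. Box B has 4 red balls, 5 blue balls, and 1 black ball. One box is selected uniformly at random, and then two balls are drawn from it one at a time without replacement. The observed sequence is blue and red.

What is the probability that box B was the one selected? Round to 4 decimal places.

For each hypothesis, P(data | H) works out to: P(data | box A) = (1/7)(4/6) = 2/21; P(data | box B) = (5/10)(4/9) = 2/9.
Weighting by the prior gives 1/2 · 2/21 = 1/21, 1/2 · 2/9 = 1/9; with total 10/63.
Hence P(box B | data) = (1/9) / (10/63) = 7/10.

0.7000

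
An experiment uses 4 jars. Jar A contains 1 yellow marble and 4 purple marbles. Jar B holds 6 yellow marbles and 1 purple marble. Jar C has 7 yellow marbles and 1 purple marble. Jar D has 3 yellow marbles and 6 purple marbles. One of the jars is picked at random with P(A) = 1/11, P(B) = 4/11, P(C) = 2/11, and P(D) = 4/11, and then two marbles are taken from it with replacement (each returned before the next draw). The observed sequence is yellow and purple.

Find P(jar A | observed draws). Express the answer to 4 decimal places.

0.0910

The likelihood of the observed sequence under each hypothesis: P(data | jar A) = (1/5)(4/5) = 0.16; P(data | jar B) = (6/7)(1/7) = 0.12245; P(data | jar C) = (7/8)(1/8) = 0.10938; P(data | jar D) = (3/9)(6/9) = 0.22222.
Weighting by the prior gives 1/11 · 0.16 = 0.014545, 4/11 · 0.12245 = 0.044527, 2/11 · 0.10938 = 0.019886, 4/11 · 0.22222 = 0.080808; with total 0.15977.
By Bayes' rule, P(jar A | data) = (0.014545) / (0.15977) = 0.091042.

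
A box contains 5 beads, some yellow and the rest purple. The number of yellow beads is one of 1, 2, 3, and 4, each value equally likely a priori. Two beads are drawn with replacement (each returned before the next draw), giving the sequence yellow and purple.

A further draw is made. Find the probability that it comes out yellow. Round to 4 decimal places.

0.5000

Under each hypothesis, the probability of the observed sequence is: P(data | r = 1) = (1/5)(4/5) = 4/25; P(data | r = 2) = (2/5)(3/5) = 6/25; P(data | r = 3) = (3/5)(2/5) = 6/25; P(data | r = 4) = (4/5)(1/5) = 4/25.
Weighting by the prior gives 1/4 · 4/25 = 1/25, 1/4 · 6/25 = 3/50, 1/4 · 6/25 = 3/50, 1/4 · 4/25 = 1/25; summing to 1/5.
Dividing through by the total gives posterior P(r = 1 | data) = 1/5, P(r = 2 | data) = 3/10, P(r = 3 | data) = 3/10, P(r = 4 | data) = 1/5.
The predictive probability is P(yellow next | data) = (1/5)(1/5) + (2/5)(3/10) + (3/5)(3/10) + (4/5)(1/5) = 1/2.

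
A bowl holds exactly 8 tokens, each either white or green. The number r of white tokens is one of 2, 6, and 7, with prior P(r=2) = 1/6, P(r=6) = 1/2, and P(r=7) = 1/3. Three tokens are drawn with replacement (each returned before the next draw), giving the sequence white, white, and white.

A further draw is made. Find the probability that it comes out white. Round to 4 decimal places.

For each hypothesis, P(data | H) works out to: P(data | r = 2) = (2/8)(2/8)(2/8) = 0.015625; P(data | r = 6) = (6/8)(6/8)(6/8) = 0.42188; P(data | r = 7) = (7/8)(7/8)(7/8) = 0.66992.
Multiplying each by its prior: 1/6 · 0.015625 = 0.0026042, 1/2 · 0.42188 = 0.21094, 1/3 · 0.66992 = 0.22331; summing to 0.43685.
The posterior is then P(r = 2 | data) = 0.0059613, P(r = 6 | data) = 0.48286, P(r = 7 | data) = 0.51118.
So P(white next | data) = Σ P(white next | H) P(H | data) = (1/4)(0.0059613) + (3/4)(0.48286) + (7/8)(0.51118) = 0.81092.

0.8109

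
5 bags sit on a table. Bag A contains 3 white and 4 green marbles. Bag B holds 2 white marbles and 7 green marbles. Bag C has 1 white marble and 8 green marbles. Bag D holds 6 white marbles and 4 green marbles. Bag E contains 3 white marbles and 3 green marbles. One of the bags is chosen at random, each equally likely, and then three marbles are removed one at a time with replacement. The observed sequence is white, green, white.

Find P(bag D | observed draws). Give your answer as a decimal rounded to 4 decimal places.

For each hypothesis, P(data | H) works out to: P(data | bag A) = (3/7)(4/7)(3/7) = 0.10496; P(data | bag B) = (2/9)(7/9)(2/9) = 0.038409; P(data | bag C) = (1/9)(8/9)(1/9) = 0.010974; P(data | bag D) = (6/10)(4/10)(6/10) = 0.144; P(data | bag E) = (3/6)(3/6)(3/6) = 0.125.
Weighting by the prior gives 1/5 · 0.10496 = 0.020991, 1/5 · 0.038409 = 0.0076818, 1/5 · 0.010974 = 0.0021948, 1/5 · 0.144 = 0.0288, 1/5 · 0.125 = 0.025; with total 0.084668.
By Bayes' rule, P(bag D | data) = (0.0288) / (0.084668) = 0.34015.

0.3402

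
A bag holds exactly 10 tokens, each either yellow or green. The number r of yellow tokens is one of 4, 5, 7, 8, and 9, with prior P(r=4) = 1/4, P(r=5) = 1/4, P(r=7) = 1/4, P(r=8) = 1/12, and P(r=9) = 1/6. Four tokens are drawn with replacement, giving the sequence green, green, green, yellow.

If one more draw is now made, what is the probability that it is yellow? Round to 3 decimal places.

0.477

Under each hypothesis, the probability of the observed sequence is: P(data | r = 4) = (6/10)(6/10)(6/10)(4/10) = 0.0864; P(data | r = 5) = (5/10)(5/10)(5/10)(5/10) = 0.0625; P(data | r = 7) = (3/10)(3/10)(3/10)(7/10) = 0.0189; P(data | r = 8) = (2/10)(2/10)(2/10)(8/10) = 0.0064; P(data | r = 9) = (1/10)(1/10)(1/10)(9/10) = 0.0009.
Multiplying each by its prior: 1/4 · 0.0864 = 0.0216, 1/4 · 0.0625 = 0.015625, 1/4 · 0.0189 = 0.004725, 1/12 · 0.0064 = 0.00053333, 1/6 · 0.0009 = 0.00015; these sum to 0.042633.
The posterior is then P(r = 4 | data) = 0.50665, P(r = 5 | data) = 0.3665, P(r = 7 | data) = 0.11083, P(r = 8 | data) = 0.01251, P(r = 9 | data) = 0.0035184.
The predictive probability is P(yellow next | data) = (2/5)(0.50665) + (1/2)(0.3665) + (7/10)(0.11083) + (4/5)(0.01251) + (9/10)(0.0035184) = 0.47666.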